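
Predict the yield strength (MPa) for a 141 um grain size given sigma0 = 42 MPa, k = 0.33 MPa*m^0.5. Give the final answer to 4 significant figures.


sigma_y = sigma0 + k / sqrt(d)
d = 141 um = 1.41e-04 m
sigma_y = 42 + 0.33 / sqrt(1.41e-04)
sigma_y = 69.79 MPa


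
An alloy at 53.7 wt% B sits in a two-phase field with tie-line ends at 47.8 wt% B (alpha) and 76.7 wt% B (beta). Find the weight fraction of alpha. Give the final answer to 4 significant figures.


f_alpha = (C_beta - C0) / (C_beta - C_alpha)
f_alpha = (76.7 - 53.7) / (76.7 - 47.8)
f_alpha = 0.7958


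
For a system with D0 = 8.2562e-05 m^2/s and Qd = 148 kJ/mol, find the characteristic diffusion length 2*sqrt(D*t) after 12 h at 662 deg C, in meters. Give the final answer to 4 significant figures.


Step 1: D = D0 * exp(-Qd/(R*T))
T = 935.15 K
D = 8.2562e-05 * exp(-148e3 / (8.314 * 935.15)) = 4.46325e-13 m^2/s
Step 2: L = 2*sqrt(D*t)
t = 12 h = 43200 s
L = 2*sqrt(4.46325e-13 * 43200) = 2.777e-04 m


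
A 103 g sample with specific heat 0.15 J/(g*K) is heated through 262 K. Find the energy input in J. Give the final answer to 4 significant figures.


Q = m * cp * dT
Q = 103 * 0.15 * 262
Q = 4048 J


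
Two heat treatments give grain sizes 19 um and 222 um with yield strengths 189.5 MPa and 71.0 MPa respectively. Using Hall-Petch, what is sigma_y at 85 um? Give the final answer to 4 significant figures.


sigma_y = sigma0 + k / sqrt(d)
1/sqrt(d1) = 1/sqrt(1.9e-05) = 229.416;  1/sqrt(d2) = 67.1156
k = (sigma1 - sigma2) / (1/sqrt(d1) - 1/sqrt(d2)) = (189.5 - 71.0) / (229.416 - 67.1156) = 0.730129 MPa*m^0.5
sigma0 = sigma1 - k/sqrt(d1) = 189.5 - 0.730129*229.416 = 21.997 MPa
sigma_y(d3) = 21.997 + 0.730129 / sqrt(8.5e-05) = 101.2 MPa


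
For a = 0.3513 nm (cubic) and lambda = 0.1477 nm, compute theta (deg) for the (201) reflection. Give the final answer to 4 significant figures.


d = a / sqrt(h^2+k^2+l^2)
d = 0.3513 / sqrt(5) = 0.157106 nm
lambda = 2*d*sin(theta)  =>  sin(theta) = lambda / (2*d)
sin(theta) = 0.1477 / (2 * 0.157106) = 0.470064
theta = 28.04 deg


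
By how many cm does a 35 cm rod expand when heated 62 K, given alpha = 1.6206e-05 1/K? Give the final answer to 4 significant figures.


dL = L0 * alpha * dT
dL = 35 * 1.6206e-05 * 62
dL = 0.03517 cm


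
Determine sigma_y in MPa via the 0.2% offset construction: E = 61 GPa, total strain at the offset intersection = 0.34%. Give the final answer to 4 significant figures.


Offset strain = 0.002
Elastic strain at yield = total_strain - offset = 3.4e-03 - 0.002 = 1.4e-03
sigma_y = E * elastic_strain = 61000 * 1.4e-03
sigma_y = 85.4 MPa


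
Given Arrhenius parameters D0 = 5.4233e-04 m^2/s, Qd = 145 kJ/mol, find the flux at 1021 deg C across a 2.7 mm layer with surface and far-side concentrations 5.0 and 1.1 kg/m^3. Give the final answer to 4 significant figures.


Step 1: D = D0 * exp(-Qd/(R*T))
T = 1021 + 273.15 = 1294.15 K
D = 5.4233e-04 * exp(-145e3 / (8.314 * 1294.15)) = 7.6128e-10 m^2/s
Step 2: J = D * (C1 - C2) / dx
J = 7.6128e-10 * (5.0 - 1.1) / 2.7e-03
J = 1.1e-06 kg/(m^2*s)


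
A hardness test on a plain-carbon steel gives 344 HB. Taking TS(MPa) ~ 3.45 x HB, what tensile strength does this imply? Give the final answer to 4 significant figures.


TS (MPa) = 3.45 * HB
TS = 3.45 * 344
TS = 1187 MPa


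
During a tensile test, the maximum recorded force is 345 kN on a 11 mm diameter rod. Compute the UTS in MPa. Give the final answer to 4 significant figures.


A0 = pi*(d/2)^2 = pi*(11/2)^2 = 95.0332 mm^2
UTS = F_max / A0 = 345*1000 / 95.0332
UTS = 3630 MPa


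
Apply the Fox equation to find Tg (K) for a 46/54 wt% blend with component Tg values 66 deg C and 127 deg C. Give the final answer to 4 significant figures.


1/Tg = w1/Tg1 + w2/Tg2 (in Kelvin)
Tg1 = 339.15 K, Tg2 = 400.15 K
1/Tg = 0.46/339.15 + 0.54/400.15
Tg = 369.6 K


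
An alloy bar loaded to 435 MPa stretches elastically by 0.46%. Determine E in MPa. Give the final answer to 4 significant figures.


E = sigma / epsilon
epsilon = 0.46% = 4.6e-03
E = 435 / 4.6e-03
E = 94570 MPa


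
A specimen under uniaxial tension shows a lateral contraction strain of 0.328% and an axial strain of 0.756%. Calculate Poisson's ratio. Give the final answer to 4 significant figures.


nu = -epsilon_lat / epsilon_axial
Lateral strain is contraction (negative), so using magnitudes:
nu = 0.328 / 0.756
nu = 0.4339


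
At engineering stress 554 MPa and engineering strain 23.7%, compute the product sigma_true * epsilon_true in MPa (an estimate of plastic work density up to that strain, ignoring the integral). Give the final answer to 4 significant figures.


sigma_true = sigma_eng * (1 + epsilon_eng)
sigma_true = 554 * (1 + 0.237) = 685.298 MPa
epsilon_true = ln(1 + epsilon_eng)
epsilon_true = ln(1 + 0.237) = 0.212689
sigma_true * epsilon_true = 685.298 * 0.212689 = 145.8 MPa


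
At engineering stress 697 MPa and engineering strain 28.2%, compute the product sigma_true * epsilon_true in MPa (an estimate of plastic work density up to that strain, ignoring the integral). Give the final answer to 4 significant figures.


sigma_true = sigma_eng * (1 + epsilon_eng)
sigma_true = 697 * (1 + 0.282) = 893.554 MPa
epsilon_true = ln(1 + epsilon_eng)
epsilon_true = ln(1 + 0.282) = 0.248421
sigma_true * epsilon_true = 893.554 * 0.248421 = 222 MPa


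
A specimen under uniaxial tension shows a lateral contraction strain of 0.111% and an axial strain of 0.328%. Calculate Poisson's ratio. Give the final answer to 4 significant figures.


nu = -epsilon_lat / epsilon_axial
Lateral strain is contraction (negative), so using magnitudes:
nu = 0.111 / 0.328
nu = 0.3384


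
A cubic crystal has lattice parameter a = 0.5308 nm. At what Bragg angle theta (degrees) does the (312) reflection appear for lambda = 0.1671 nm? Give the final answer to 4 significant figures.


d = a / sqrt(h^2+k^2+l^2)
d = 0.5308 / sqrt(14) = 0.141862 nm
lambda = 2*d*sin(theta)  =>  sin(theta) = lambda / (2*d)
sin(theta) = 0.1671 / (2 * 0.141862) = 0.588952
theta = 36.08 deg


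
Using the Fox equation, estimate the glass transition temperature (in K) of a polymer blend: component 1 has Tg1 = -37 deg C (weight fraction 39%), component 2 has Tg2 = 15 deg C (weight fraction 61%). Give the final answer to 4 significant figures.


1/Tg = w1/Tg1 + w2/Tg2 (in Kelvin)
Tg1 = 236.15 K, Tg2 = 288.15 K
1/Tg = 0.39/236.15 + 0.61/288.15
Tg = 265.4 K


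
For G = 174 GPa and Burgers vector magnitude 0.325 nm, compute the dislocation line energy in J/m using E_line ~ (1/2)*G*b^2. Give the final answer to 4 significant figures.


E = G*b^2/2
b = 0.325 nm = 3.25e-10 m
G = 174 GPa = 1.74e+11 Pa
E = 0.5 * 1.74e+11 * (3.25e-10)^2
E = 9.189e-09 J/m


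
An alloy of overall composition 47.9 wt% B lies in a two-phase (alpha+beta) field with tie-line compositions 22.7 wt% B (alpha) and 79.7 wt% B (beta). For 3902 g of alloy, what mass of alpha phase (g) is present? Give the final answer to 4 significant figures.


f_alpha = (C_beta - C0) / (C_beta - C_alpha)
f_alpha = (79.7 - 47.9) / (79.7 - 22.7) = 0.557895
m_alpha = f_alpha * m_total = 0.557895 * 3902 = 2177 g


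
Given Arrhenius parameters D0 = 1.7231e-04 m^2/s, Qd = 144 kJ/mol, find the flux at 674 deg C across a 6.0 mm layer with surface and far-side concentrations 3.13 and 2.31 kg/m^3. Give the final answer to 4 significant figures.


Step 1: D = D0 * exp(-Qd/(R*T))
T = 674 + 273.15 = 947.15 K
D = 1.7231e-04 * exp(-144e3 / (8.314 * 947.15)) = 1.97028e-12 m^2/s
Step 2: J = D * (C1 - C2) / dx
J = 1.97028e-12 * (3.13 - 2.31) / 6e-03
J = 2.693e-10 kg/(m^2*s)


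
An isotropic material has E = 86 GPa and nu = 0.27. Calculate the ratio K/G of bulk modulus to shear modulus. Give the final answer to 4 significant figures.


G = E / (2*(1+nu))
G = 86 / (2*(1+0.27)) = 33.8583 GPa
K = E / (3*(1-2*nu))
K = 86 / (3*(1-2*0.27)) = 62.3188 GPa
K/G = 62.3188 / 33.8583 = 1.841


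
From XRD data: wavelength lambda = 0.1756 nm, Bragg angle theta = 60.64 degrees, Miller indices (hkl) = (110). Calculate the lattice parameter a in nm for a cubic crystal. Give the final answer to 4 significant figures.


d = lambda / (2*sin(theta))
d = 0.1756 / (2*sin(60.64 deg))
d = 0.100739 nm
a = d * sqrt(h^2+k^2+l^2) = 0.100739 * sqrt(2)
a = 0.1425 nm


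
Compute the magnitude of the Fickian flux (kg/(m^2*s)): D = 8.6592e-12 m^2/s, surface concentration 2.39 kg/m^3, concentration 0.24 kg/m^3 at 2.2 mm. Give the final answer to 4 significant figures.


J = -D * (dC/dx) = D * (C1 - C2) / dx
J = 8.6592e-12 * (2.39 - 0.24) / 2.2e-03
J = 8.462e-09 kg/(m^2*s)


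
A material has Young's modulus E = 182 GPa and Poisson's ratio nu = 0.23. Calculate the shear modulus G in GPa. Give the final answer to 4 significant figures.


G = E / (2*(1+nu))
G = 182 / (2*(1+0.23))
G = 73.98 GPa


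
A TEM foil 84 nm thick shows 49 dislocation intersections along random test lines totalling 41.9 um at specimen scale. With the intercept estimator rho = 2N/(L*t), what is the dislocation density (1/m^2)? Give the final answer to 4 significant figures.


rho = 2N / (L * t)
L = 41.9 um = 4.19e-05 m, t = 84 nm = 8.4e-08 m
rho = 2 * 49 / (4.19e-05 * 8.4e-08)
rho = 2.784e+13 1/m^2


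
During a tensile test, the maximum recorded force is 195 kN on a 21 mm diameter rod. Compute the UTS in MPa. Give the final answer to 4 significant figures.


A0 = pi*(d/2)^2 = pi*(21/2)^2 = 346.361 mm^2
UTS = F_max / A0 = 195*1000 / 346.361
UTS = 563 MPa


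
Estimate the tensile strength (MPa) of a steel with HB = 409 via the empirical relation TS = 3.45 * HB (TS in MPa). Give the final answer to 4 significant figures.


TS (MPa) = 3.45 * HB
TS = 3.45 * 409
TS = 1411 MPa


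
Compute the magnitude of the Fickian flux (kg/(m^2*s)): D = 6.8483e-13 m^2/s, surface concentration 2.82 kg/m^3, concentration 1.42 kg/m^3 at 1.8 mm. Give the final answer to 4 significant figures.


J = -D * (dC/dx) = D * (C1 - C2) / dx
J = 6.8483e-13 * (2.82 - 1.42) / 1.8e-03
J = 5.326e-10 kg/(m^2*s)


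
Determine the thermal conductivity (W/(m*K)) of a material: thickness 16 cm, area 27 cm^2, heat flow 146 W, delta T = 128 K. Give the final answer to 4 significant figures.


k = Q*L / (A*dT)
L = 0.16 m, A = 2.7e-03 m^2
k = 146 * 0.16 / (2.7e-03 * 128)
k = 67.59 W/(m*K)


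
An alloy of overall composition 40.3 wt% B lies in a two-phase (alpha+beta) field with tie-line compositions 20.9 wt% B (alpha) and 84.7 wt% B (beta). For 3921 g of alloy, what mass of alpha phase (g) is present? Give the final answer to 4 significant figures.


f_alpha = (C_beta - C0) / (C_beta - C_alpha)
f_alpha = (84.7 - 40.3) / (84.7 - 20.9) = 0.695925
m_alpha = f_alpha * m_total = 0.695925 * 3921 = 2729 g


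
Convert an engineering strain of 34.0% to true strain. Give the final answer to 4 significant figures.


epsilon_true = ln(1 + epsilon_eng)
epsilon_true = ln(1 + 0.34)
epsilon_true = 0.2927


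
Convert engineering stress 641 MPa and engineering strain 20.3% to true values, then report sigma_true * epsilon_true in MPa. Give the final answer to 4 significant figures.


sigma_true = sigma_eng * (1 + epsilon_eng)
sigma_true = 641 * (1 + 0.203) = 771.123 MPa
epsilon_true = ln(1 + epsilon_eng)
epsilon_true = ln(1 + 0.203) = 0.184818
sigma_true * epsilon_true = 771.123 * 0.184818 = 142.5 MPa


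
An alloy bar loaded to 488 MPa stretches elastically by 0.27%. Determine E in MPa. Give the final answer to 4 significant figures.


E = sigma / epsilon
epsilon = 0.27% = 2.7e-03
E = 488 / 2.7e-03
E = 180700 MPa


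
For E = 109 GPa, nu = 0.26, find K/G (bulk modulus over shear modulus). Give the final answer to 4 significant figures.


G = E / (2*(1+nu))
G = 109 / (2*(1+0.26)) = 43.254 GPa
K = E / (3*(1-2*nu))
K = 109 / (3*(1-2*0.26)) = 75.6944 GPa
K/G = 75.6944 / 43.254 = 1.75


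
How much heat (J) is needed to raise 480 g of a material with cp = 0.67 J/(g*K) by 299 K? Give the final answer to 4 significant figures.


Q = m * cp * dT
Q = 480 * 0.67 * 299
Q = 96160 J


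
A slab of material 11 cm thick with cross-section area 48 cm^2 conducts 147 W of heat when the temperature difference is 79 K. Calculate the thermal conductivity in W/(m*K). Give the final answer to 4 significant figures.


k = Q*L / (A*dT)
L = 0.11 m, A = 4.8e-03 m^2
k = 147 * 0.11 / (4.8e-03 * 79)
k = 42.64 W/(m*K)


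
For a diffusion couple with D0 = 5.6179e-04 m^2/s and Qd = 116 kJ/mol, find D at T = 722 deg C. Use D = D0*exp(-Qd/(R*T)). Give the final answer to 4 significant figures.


D = D0 * exp(-Qd / (R*T))
T = 995.15 K
D = 5.6179e-04 * exp(-116e3 / (8.314 * 995.15))
D = 4.577e-10 m^2/s


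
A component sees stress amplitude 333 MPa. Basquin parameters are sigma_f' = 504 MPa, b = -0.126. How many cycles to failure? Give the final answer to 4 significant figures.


sigma_a = sigma_f' * (2*Nf)^b
2*Nf = (sigma_a / sigma_f')^(1/b)
2*Nf = (333 / 504)^(1/-0.126)
2*Nf = 26.8202
Nf = 13.41 cycles


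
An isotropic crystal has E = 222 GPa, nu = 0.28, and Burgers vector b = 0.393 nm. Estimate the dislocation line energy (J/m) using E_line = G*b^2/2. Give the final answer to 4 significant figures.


Step 1: G = E / (2*(1+nu))
G = 222 / (2*(1+0.28)) = 86.7188 GPa = 8.67188e+10 Pa
Step 2: E_line = G*b^2/2
b = 0.393 nm = 3.93e-10 m
E_line = 0.5 * 8.67188e+10 * (3.93e-10)^2 = 6.697e-09 J/m


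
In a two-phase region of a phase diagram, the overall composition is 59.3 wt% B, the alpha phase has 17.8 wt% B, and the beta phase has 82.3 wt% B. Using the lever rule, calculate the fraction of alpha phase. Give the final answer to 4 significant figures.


f_alpha = (C_beta - C0) / (C_beta - C_alpha)
f_alpha = (82.3 - 59.3) / (82.3 - 17.8)
f_alpha = 0.3566


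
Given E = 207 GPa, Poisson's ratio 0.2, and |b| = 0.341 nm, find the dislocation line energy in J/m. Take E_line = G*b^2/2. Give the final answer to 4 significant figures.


Step 1: G = E / (2*(1+nu))
G = 207 / (2*(1+0.2)) = 86.25 GPa = 8.625e+10 Pa
Step 2: E_line = G*b^2/2
b = 0.341 nm = 3.41e-10 m
E_line = 0.5 * 8.625e+10 * (3.41e-10)^2 = 5.015e-09 J/m


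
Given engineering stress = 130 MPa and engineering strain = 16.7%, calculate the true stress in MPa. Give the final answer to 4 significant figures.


sigma_true = sigma_eng * (1 + epsilon_eng)
sigma_true = 130 * (1 + 0.167)
sigma_true = 151.7 MPa


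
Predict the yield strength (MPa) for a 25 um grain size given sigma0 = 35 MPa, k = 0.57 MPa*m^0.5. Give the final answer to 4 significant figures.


sigma_y = sigma0 + k / sqrt(d)
d = 25 um = 2.5e-05 m
sigma_y = 35 + 0.57 / sqrt(2.5e-05)
sigma_y = 149 MPa


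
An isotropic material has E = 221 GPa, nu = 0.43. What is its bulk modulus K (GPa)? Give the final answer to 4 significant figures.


K = E / (3*(1-2*nu))
K = 221 / (3*(1-2*0.43))
K = 526.2 GPa


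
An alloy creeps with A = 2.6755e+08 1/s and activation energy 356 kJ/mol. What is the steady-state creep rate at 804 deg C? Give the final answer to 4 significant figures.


rate = A * exp(-Q / (R*T))
T = 804 + 273.15 = 1077.15 K
rate = 2.6755e+08 * exp(-356e3 / (8.314 * 1077.15))
rate = 1.456e-09 1/s


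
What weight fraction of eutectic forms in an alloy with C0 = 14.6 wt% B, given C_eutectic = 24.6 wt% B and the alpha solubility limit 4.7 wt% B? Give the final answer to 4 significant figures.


f_primary = (C_e - C0) / (C_e - C_alpha_max)
f_primary = (24.6 - 14.6) / (24.6 - 4.7)
f_primary = 0.502513
f_eutectic = 1 - 0.502513 = 0.4975


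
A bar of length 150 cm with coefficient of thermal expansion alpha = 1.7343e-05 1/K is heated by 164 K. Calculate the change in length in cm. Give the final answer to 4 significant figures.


dL = L0 * alpha * dT
dL = 150 * 1.7343e-05 * 164
dL = 0.4266 cm


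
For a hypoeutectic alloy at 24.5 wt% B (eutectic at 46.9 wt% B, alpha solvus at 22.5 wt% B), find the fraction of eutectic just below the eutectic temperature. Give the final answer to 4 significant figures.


f_primary = (C_e - C0) / (C_e - C_alpha_max)
f_primary = (46.9 - 24.5) / (46.9 - 22.5)
f_primary = 0.918033
f_eutectic = 1 - 0.918033 = 0.08197


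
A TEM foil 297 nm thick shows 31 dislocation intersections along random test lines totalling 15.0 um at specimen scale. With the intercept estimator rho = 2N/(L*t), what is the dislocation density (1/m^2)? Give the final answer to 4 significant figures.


rho = 2N / (L * t)
L = 15.0 um = 1.5e-05 m, t = 297 nm = 2.97e-07 m
rho = 2 * 31 / (1.5e-05 * 2.97e-07)
rho = 1.392e+13 1/m^2


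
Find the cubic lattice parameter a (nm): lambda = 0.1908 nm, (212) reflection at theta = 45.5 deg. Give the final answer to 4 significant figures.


d = lambda / (2*sin(theta))
d = 0.1908 / (2*sin(45.5 deg))
d = 0.133754 nm
a = d * sqrt(h^2+k^2+l^2) = 0.133754 * sqrt(9)
a = 0.4013 nm


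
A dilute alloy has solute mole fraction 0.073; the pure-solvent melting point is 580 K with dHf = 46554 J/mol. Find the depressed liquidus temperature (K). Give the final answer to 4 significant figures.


dT = R*Tm^2*x / dHf
dT = 8.314 * 580^2 * 0.073 / 46554
dT = 4.38563 K
T_new = 580 - 4.38563 = 575.6 K


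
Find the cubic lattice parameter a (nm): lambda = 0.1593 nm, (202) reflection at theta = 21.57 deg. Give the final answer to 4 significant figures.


d = lambda / (2*sin(theta))
d = 0.1593 / (2*sin(21.57 deg))
d = 0.216654 nm
a = d * sqrt(h^2+k^2+l^2) = 0.216654 * sqrt(8)
a = 0.6128 nm


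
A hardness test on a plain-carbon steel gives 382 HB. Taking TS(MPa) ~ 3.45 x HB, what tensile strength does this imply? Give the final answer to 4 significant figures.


TS (MPa) = 3.45 * HB
TS = 3.45 * 382
TS = 1318 MPa


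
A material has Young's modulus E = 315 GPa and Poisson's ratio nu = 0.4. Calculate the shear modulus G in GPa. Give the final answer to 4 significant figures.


G = E / (2*(1+nu))
G = 315 / (2*(1+0.4))
G = 112.5 GPa


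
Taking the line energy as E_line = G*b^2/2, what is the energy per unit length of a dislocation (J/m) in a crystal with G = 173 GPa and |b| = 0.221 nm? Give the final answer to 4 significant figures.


E = G*b^2/2
b = 0.221 nm = 2.21e-10 m
G = 173 GPa = 1.73e+11 Pa
E = 0.5 * 1.73e+11 * (2.21e-10)^2
E = 4.225e-09 J/m


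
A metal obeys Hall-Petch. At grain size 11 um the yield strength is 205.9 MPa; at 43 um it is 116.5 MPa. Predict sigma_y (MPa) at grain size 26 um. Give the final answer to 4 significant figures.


sigma_y = sigma0 + k / sqrt(d)
1/sqrt(d1) = 1/sqrt(1.1e-05) = 301.511;  1/sqrt(d2) = 152.499
k = (sigma1 - sigma2) / (1/sqrt(d1) - 1/sqrt(d2)) = (205.9 - 116.5) / (301.511 - 152.499) = 0.599949 MPa*m^0.5
sigma0 = sigma1 - k/sqrt(d1) = 205.9 - 0.599949*301.511 = 25.0087 MPa
sigma_y(d3) = 25.0087 + 0.599949 / sqrt(2.6e-05) = 142.7 MPa


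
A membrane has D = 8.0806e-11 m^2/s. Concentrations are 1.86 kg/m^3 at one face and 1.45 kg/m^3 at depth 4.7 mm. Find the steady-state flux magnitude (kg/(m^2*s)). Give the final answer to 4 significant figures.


J = -D * (dC/dx) = D * (C1 - C2) / dx
J = 8.0806e-11 * (1.86 - 1.45) / 4.7e-03
J = 7.049e-09 kg/(m^2*s)


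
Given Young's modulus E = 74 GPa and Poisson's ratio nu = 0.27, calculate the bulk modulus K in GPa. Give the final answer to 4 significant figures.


K = E / (3*(1-2*nu))
K = 74 / (3*(1-2*0.27))
K = 53.62 GPa


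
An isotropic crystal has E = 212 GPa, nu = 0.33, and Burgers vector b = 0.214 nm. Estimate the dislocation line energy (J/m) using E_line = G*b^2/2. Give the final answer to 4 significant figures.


Step 1: G = E / (2*(1+nu))
G = 212 / (2*(1+0.33)) = 79.6992 GPa = 7.96992e+10 Pa
Step 2: E_line = G*b^2/2
b = 0.214 nm = 2.14e-10 m
E_line = 0.5 * 7.96992e+10 * (2.14e-10)^2 = 1.825e-09 J/m


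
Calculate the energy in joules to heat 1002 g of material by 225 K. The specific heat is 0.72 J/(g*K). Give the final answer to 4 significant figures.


Q = m * cp * dT
Q = 1002 * 0.72 * 225
Q = 162300 J


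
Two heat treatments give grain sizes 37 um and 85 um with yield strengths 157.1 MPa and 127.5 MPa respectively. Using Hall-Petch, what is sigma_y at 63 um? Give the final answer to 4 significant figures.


sigma_y = sigma0 + k / sqrt(d)
1/sqrt(d1) = 1/sqrt(3.7e-05) = 164.399;  1/sqrt(d2) = 108.465
k = (sigma1 - sigma2) / (1/sqrt(d1) - 1/sqrt(d2)) = (157.1 - 127.5) / (164.399 - 108.465) = 0.529197 MPa*m^0.5
sigma0 = sigma1 - k/sqrt(d1) = 157.1 - 0.529197*164.399 = 70.1005 MPa
sigma_y(d3) = 70.1005 + 0.529197 / sqrt(6.3e-05) = 136.8 MPa


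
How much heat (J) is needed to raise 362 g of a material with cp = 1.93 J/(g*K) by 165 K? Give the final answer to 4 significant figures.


Q = m * cp * dT
Q = 362 * 1.93 * 165
Q = 115300 J


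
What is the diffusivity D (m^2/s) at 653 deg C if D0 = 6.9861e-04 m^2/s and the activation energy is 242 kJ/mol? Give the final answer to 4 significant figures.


D = D0 * exp(-Qd / (R*T))
T = 926.15 K
D = 6.9861e-04 * exp(-242e3 / (8.314 * 926.15))
D = 1.567e-17 m^2/s


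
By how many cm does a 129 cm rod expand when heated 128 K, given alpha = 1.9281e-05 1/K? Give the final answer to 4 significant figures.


dL = L0 * alpha * dT
dL = 129 * 1.9281e-05 * 128
dL = 0.3184 cm


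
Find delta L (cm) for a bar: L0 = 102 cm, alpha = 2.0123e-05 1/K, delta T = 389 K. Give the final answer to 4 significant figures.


dL = L0 * alpha * dT
dL = 102 * 2.0123e-05 * 389
dL = 0.7984 cm


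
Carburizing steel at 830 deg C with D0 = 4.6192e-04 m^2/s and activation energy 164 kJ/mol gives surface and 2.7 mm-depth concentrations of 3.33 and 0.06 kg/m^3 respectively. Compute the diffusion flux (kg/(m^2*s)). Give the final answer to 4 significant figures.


Step 1: D = D0 * exp(-Qd/(R*T))
T = 830 + 273.15 = 1103.15 K
D = 4.6192e-04 * exp(-164e3 / (8.314 * 1103.15)) = 7.92162e-12 m^2/s
Step 2: J = D * (C1 - C2) / dx
J = 7.92162e-12 * (3.33 - 0.06) / 2.7e-03
J = 9.594e-09 kg/(m^2*s)


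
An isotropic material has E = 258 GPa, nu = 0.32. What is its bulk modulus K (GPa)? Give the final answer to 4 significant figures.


K = E / (3*(1-2*nu))
K = 258 / (3*(1-2*0.32))
K = 238.9 GPa


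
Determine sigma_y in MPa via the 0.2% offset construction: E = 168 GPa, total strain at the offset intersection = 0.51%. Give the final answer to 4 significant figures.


Offset strain = 0.002
Elastic strain at yield = total_strain - offset = 5.1e-03 - 0.002 = 3.1e-03
sigma_y = E * elastic_strain = 168000 * 3.1e-03
sigma_y = 520.8 MPa


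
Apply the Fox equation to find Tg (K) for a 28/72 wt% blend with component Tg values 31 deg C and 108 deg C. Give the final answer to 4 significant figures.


1/Tg = w1/Tg1 + w2/Tg2 (in Kelvin)
Tg1 = 304.15 K, Tg2 = 381.15 K
1/Tg = 0.28/304.15 + 0.72/381.15
Tg = 355.9 K


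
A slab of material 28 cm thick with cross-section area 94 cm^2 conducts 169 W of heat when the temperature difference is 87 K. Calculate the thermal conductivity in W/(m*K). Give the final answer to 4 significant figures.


k = Q*L / (A*dT)
L = 0.28 m, A = 9.4e-03 m^2
k = 169 * 0.28 / (9.4e-03 * 87)
k = 57.86 W/(m*K)


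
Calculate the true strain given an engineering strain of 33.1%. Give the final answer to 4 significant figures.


epsilon_true = ln(1 + epsilon_eng)
epsilon_true = ln(1 + 0.331)
epsilon_true = 0.2859


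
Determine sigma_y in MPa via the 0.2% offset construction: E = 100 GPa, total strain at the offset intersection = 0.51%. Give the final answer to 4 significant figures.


Offset strain = 0.002
Elastic strain at yield = total_strain - offset = 5.1e-03 - 0.002 = 3.1e-03
sigma_y = E * elastic_strain = 100000 * 3.1e-03
sigma_y = 310 MPa


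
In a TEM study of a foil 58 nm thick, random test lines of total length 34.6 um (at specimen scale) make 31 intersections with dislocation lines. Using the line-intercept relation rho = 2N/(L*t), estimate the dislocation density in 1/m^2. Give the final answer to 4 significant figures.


rho = 2N / (L * t)
L = 34.6 um = 3.46e-05 m, t = 58 nm = 5.8e-08 m
rho = 2 * 31 / (3.46e-05 * 5.8e-08)
rho = 3.089e+13 1/m^2


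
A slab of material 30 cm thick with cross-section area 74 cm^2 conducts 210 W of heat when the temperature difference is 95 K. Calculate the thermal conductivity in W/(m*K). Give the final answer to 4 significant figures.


k = Q*L / (A*dT)
L = 0.3 m, A = 7.4e-03 m^2
k = 210 * 0.3 / (7.4e-03 * 95)
k = 89.62 W/(m*K)


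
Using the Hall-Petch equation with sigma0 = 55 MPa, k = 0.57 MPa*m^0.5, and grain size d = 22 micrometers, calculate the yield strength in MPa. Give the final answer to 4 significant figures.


sigma_y = sigma0 + k / sqrt(d)
d = 22 um = 2.2e-05 m
sigma_y = 55 + 0.57 / sqrt(2.2e-05)
sigma_y = 176.5 MPa


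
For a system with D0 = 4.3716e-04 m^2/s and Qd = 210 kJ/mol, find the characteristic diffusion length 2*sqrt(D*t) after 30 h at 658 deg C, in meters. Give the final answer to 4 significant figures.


Step 1: D = D0 * exp(-Qd/(R*T))
T = 931.15 K
D = 4.3716e-04 * exp(-210e3 / (8.314 * 931.15)) = 7.24208e-16 m^2/s
Step 2: L = 2*sqrt(D*t)
t = 30 h = 108000 s
L = 2*sqrt(7.24208e-16 * 108000) = 1.769e-05 m


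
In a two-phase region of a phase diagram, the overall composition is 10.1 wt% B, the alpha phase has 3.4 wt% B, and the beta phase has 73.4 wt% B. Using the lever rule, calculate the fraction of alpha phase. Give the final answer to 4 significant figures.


f_alpha = (C_beta - C0) / (C_beta - C_alpha)
f_alpha = (73.4 - 10.1) / (73.4 - 3.4)
f_alpha = 0.9043


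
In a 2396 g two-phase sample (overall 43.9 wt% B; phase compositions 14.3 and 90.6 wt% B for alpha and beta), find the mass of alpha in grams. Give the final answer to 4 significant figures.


f_alpha = (C_beta - C0) / (C_beta - C_alpha)
f_alpha = (90.6 - 43.9) / (90.6 - 14.3) = 0.612058
m_alpha = f_alpha * m_total = 0.612058 * 2396 = 1466 g


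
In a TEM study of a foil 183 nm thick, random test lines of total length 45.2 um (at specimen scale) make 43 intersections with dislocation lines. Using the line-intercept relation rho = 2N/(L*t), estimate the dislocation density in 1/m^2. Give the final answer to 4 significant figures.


rho = 2N / (L * t)
L = 45.2 um = 4.52e-05 m, t = 183 nm = 1.83e-07 m
rho = 2 * 43 / (4.52e-05 * 1.83e-07)
rho = 1.04e+13 1/m^2


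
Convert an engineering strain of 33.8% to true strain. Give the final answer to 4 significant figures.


epsilon_true = ln(1 + epsilon_eng)
epsilon_true = ln(1 + 0.338)
epsilon_true = 0.2912


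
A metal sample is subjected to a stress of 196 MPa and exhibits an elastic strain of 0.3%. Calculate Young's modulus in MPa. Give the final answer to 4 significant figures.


E = sigma / epsilon
epsilon = 0.3% = 3e-03
E = 196 / 3e-03
E = 65330 MPa


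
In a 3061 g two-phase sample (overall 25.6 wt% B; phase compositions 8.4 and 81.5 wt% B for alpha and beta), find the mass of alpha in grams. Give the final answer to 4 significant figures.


f_alpha = (C_beta - C0) / (C_beta - C_alpha)
f_alpha = (81.5 - 25.6) / (81.5 - 8.4) = 0.764706
m_alpha = f_alpha * m_total = 0.764706 * 3061 = 2341 g


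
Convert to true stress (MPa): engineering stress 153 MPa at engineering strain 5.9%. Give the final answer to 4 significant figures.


sigma_true = sigma_eng * (1 + epsilon_eng)
sigma_true = 153 * (1 + 0.059)
sigma_true = 162 MPa


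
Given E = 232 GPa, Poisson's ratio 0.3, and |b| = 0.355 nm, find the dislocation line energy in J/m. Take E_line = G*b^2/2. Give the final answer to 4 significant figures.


Step 1: G = E / (2*(1+nu))
G = 232 / (2*(1+0.3)) = 89.2308 GPa = 8.92308e+10 Pa
Step 2: E_line = G*b^2/2
b = 0.355 nm = 3.55e-10 m
E_line = 0.5 * 8.92308e+10 * (3.55e-10)^2 = 5.623e-09 J/m


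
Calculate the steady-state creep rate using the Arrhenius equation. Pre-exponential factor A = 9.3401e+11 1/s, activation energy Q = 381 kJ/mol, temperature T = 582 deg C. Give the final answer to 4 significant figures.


rate = A * exp(-Q / (R*T))
T = 582 + 273.15 = 855.15 K
rate = 9.3401e+11 * exp(-381e3 / (8.314 * 855.15))
rate = 4.979e-12 1/s


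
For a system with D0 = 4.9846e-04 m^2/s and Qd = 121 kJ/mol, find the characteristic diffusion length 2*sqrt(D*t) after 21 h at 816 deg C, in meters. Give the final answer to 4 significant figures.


Step 1: D = D0 * exp(-Qd/(R*T))
T = 1089.15 K
D = 4.9846e-04 * exp(-121e3 / (8.314 * 1089.15)) = 7.84099e-10 m^2/s
Step 2: L = 2*sqrt(D*t)
t = 21 h = 75600 s
L = 2*sqrt(7.84099e-10 * 75600) = 0.0154 m


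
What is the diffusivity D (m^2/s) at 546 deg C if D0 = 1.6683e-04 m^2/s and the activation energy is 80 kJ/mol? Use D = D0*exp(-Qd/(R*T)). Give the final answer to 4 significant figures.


D = D0 * exp(-Qd / (R*T))
T = 819.15 K
D = 1.6683e-04 * exp(-80e3 / (8.314 * 819.15))
D = 1.321e-09 m^2/s


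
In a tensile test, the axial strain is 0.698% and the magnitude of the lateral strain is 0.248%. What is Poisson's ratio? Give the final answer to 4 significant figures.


nu = -epsilon_lat / epsilon_axial
Lateral strain is contraction (negative), so using magnitudes:
nu = 0.248 / 0.698
nu = 0.3553


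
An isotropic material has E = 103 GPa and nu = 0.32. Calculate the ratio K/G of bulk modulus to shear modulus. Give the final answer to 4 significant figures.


G = E / (2*(1+nu))
G = 103 / (2*(1+0.32)) = 39.0152 GPa
K = E / (3*(1-2*nu))
K = 103 / (3*(1-2*0.32)) = 95.3704 GPa
K/G = 95.3704 / 39.0152 = 2.444


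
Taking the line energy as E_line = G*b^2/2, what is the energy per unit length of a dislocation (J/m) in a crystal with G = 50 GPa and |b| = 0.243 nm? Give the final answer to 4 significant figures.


E = G*b^2/2
b = 0.243 nm = 2.43e-10 m
G = 50 GPa = 5e+10 Pa
E = 0.5 * 5e+10 * (2.43e-10)^2
E = 1.476e-09 J/m


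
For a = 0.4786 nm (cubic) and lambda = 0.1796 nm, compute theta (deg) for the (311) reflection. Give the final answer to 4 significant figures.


d = a / sqrt(h^2+k^2+l^2)
d = 0.4786 / sqrt(11) = 0.144303 nm
lambda = 2*d*sin(theta)  =>  sin(theta) = lambda / (2*d)
sin(theta) = 0.1796 / (2 * 0.144303) = 0.6223
theta = 38.48 deg


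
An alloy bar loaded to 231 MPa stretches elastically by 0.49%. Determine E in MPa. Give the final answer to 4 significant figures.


E = sigma / epsilon
epsilon = 0.49% = 4.9e-03
E = 231 / 4.9e-03
E = 47140 MPa


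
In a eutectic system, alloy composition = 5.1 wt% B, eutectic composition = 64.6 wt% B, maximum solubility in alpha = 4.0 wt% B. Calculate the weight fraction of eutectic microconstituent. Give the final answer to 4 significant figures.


f_primary = (C_e - C0) / (C_e - C_alpha_max)
f_primary = (64.6 - 5.1) / (64.6 - 4.0)
f_primary = 0.981848
f_eutectic = 1 - 0.981848 = 0.01815


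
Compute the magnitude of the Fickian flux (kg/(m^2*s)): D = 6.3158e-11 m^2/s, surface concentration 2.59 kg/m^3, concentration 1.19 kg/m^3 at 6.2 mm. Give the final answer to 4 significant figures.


J = -D * (dC/dx) = D * (C1 - C2) / dx
J = 6.3158e-11 * (2.59 - 1.19) / 6.2e-03
J = 1.426e-08 kg/(m^2*s)


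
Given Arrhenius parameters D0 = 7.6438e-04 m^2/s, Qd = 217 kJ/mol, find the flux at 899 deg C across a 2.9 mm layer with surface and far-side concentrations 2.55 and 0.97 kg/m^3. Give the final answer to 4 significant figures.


Step 1: D = D0 * exp(-Qd/(R*T))
T = 899 + 273.15 = 1172.15 K
D = 7.6438e-04 * exp(-217e3 / (8.314 * 1172.15)) = 1.63218e-13 m^2/s
Step 2: J = D * (C1 - C2) / dx
J = 1.63218e-13 * (2.55 - 0.97) / 2.9e-03
J = 8.893e-11 kg/(m^2*s)


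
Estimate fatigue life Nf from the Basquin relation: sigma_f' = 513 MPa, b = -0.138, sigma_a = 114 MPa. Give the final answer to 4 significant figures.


sigma_a = sigma_f' * (2*Nf)^b
2*Nf = (sigma_a / sigma_f')^(1/b)
2*Nf = (114 / 513)^(1/-0.138)
2*Nf = 54128.3
Nf = 27060 cycles


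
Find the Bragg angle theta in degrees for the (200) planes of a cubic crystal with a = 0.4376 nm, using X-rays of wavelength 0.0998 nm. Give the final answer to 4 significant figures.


d = a / sqrt(h^2+k^2+l^2)
d = 0.4376 / sqrt(4) = 0.2188 nm
lambda = 2*d*sin(theta)  =>  sin(theta) = lambda / (2*d)
sin(theta) = 0.0998 / (2 * 0.2188) = 0.228062
theta = 13.18 deg


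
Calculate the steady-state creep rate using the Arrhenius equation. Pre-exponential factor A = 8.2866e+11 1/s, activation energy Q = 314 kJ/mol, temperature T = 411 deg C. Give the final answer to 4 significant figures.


rate = A * exp(-Q / (R*T))
T = 411 + 273.15 = 684.15 K
rate = 8.2866e+11 * exp(-314e3 / (8.314 * 684.15))
rate = 8.784e-13 1/s


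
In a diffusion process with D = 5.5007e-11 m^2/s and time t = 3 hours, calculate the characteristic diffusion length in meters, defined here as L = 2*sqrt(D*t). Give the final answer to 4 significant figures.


t = 3 hr = 10800 s
Diffusion length = 2*sqrt(D*t)
= 2*sqrt(5.5007e-11 * 10800)
= 1.542e-03 m


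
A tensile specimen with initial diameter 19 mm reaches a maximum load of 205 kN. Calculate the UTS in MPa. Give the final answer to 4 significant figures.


A0 = pi*(d/2)^2 = pi*(19/2)^2 = 283.529 mm^2
UTS = F_max / A0 = 205*1000 / 283.529
UTS = 723 MPa


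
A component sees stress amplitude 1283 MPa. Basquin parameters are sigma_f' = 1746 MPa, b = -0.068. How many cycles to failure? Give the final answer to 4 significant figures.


sigma_a = sigma_f' * (2*Nf)^b
2*Nf = (sigma_a / sigma_f')^(1/b)
2*Nf = (1283 / 1746)^(1/-0.068)
2*Nf = 92.8765
Nf = 46.44 cycles


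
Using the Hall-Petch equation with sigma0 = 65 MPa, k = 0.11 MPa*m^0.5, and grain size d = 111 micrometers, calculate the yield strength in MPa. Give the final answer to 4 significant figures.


sigma_y = sigma0 + k / sqrt(d)
d = 111 um = 1.11e-04 m
sigma_y = 65 + 0.11 / sqrt(1.11e-04)
sigma_y = 75.44 MPa


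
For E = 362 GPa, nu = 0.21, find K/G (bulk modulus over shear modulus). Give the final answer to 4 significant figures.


G = E / (2*(1+nu))
G = 362 / (2*(1+0.21)) = 149.587 GPa
K = E / (3*(1-2*nu))
K = 362 / (3*(1-2*0.21)) = 208.046 GPa
K/G = 208.046 / 149.587 = 1.391


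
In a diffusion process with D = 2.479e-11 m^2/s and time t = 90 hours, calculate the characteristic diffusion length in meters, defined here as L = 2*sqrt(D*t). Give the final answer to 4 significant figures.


t = 90 hr = 324000 s
Diffusion length = 2*sqrt(D*t)
= 2*sqrt(2.479e-11 * 324000)
= 5.668e-03 m


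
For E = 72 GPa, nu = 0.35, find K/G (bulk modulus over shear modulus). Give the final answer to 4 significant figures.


G = E / (2*(1+nu))
G = 72 / (2*(1+0.35)) = 26.6667 GPa
K = E / (3*(1-2*nu))
K = 72 / (3*(1-2*0.35)) = 80 GPa
K/G = 80 / 26.6667 = 3


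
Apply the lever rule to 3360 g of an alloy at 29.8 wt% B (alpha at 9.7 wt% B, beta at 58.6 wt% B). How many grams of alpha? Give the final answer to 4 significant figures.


f_alpha = (C_beta - C0) / (C_beta - C_alpha)
f_alpha = (58.6 - 29.8) / (58.6 - 9.7) = 0.588957
m_alpha = f_alpha * m_total = 0.588957 * 3360 = 1979 g


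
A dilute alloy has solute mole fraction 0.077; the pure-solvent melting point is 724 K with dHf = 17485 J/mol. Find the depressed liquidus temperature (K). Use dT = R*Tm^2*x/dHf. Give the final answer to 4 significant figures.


dT = R*Tm^2*x / dHf
dT = 8.314 * 724^2 * 0.077 / 17485
dT = 19.1916 K
T_new = 724 - 19.1916 = 704.8 K


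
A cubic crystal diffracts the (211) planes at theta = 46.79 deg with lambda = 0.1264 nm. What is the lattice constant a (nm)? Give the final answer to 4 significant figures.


d = lambda / (2*sin(theta))
d = 0.1264 / (2*sin(46.79 deg))
d = 0.086712 nm
a = d * sqrt(h^2+k^2+l^2) = 0.086712 * sqrt(6)
a = 0.2124 nm


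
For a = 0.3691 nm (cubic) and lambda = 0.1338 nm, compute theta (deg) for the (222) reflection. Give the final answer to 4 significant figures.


d = a / sqrt(h^2+k^2+l^2)
d = 0.3691 / sqrt(12) = 0.10655 nm
lambda = 2*d*sin(theta)  =>  sin(theta) = lambda / (2*d)
sin(theta) = 0.1338 / (2 * 0.10655) = 0.627874
theta = 38.89 deg


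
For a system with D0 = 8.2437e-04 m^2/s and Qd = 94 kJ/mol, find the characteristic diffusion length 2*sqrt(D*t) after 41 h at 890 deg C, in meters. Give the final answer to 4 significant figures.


Step 1: D = D0 * exp(-Qd/(R*T))
T = 1163.15 K
D = 8.2437e-04 * exp(-94e3 / (8.314 * 1163.15)) = 4.95023e-08 m^2/s
Step 2: L = 2*sqrt(D*t)
t = 41 h = 147600 s
L = 2*sqrt(4.95023e-08 * 147600) = 0.171 m


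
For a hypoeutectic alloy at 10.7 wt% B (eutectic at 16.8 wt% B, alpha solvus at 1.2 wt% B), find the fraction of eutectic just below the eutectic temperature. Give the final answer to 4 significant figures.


f_primary = (C_e - C0) / (C_e - C_alpha_max)
f_primary = (16.8 - 10.7) / (16.8 - 1.2)
f_primary = 0.391026
f_eutectic = 1 - 0.391026 = 0.609


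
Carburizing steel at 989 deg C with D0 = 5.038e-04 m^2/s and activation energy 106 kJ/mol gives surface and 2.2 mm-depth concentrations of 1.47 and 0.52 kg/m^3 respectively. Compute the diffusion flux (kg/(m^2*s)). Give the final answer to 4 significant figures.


Step 1: D = D0 * exp(-Qd/(R*T))
T = 989 + 273.15 = 1262.15 K
D = 5.038e-04 * exp(-106e3 / (8.314 * 1262.15)) = 2.06653e-08 m^2/s
Step 2: J = D * (C1 - C2) / dx
J = 2.06653e-08 * (1.47 - 0.52) / 2.2e-03
J = 8.924e-06 kg/(m^2*s)


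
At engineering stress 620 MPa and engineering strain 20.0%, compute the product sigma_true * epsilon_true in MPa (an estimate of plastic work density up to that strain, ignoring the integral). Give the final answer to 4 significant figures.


sigma_true = sigma_eng * (1 + epsilon_eng)
sigma_true = 620 * (1 + 0.2) = 744 MPa
epsilon_true = ln(1 + epsilon_eng)
epsilon_true = ln(1 + 0.2) = 0.182322
sigma_true * epsilon_true = 744 * 0.182322 = 135.6 MPa


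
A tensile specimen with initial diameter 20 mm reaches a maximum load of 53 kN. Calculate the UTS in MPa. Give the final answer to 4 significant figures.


A0 = pi*(d/2)^2 = pi*(20/2)^2 = 314.159 mm^2
UTS = F_max / A0 = 53*1000 / 314.159
UTS = 168.7 MPa


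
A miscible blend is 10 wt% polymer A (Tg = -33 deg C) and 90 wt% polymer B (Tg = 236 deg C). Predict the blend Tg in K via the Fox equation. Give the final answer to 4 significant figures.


1/Tg = w1/Tg1 + w2/Tg2 (in Kelvin)
Tg1 = 240.15 K, Tg2 = 509.15 K
1/Tg = 0.1/240.15 + 0.9/509.15
Tg = 457.9 K


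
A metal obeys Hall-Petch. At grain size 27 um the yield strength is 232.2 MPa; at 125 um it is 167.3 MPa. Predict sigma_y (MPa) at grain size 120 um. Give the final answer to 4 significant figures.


sigma_y = sigma0 + k / sqrt(d)
1/sqrt(d1) = 1/sqrt(2.7e-05) = 192.45;  1/sqrt(d2) = 89.4427
k = (sigma1 - sigma2) / (1/sqrt(d1) - 1/sqrt(d2)) = (232.2 - 167.3) / (192.45 - 89.4427) = 0.630052 MPa*m^0.5
sigma0 = sigma1 - k/sqrt(d1) = 232.2 - 0.630052*192.45 = 110.946 MPa
sigma_y(d3) = 110.946 + 0.630052 / sqrt(1.2e-04) = 168.5 MPa


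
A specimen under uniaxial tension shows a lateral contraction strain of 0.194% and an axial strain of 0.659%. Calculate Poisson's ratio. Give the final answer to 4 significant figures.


nu = -epsilon_lat / epsilon_axial
Lateral strain is contraction (negative), so using magnitudes:
nu = 0.194 / 0.659
nu = 0.2944


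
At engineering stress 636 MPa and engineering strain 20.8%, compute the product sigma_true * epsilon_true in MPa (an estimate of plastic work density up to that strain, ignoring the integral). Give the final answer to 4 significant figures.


sigma_true = sigma_eng * (1 + epsilon_eng)
sigma_true = 636 * (1 + 0.208) = 768.288 MPa
epsilon_true = ln(1 + epsilon_eng)
epsilon_true = ln(1 + 0.208) = 0.188966
sigma_true * epsilon_true = 768.288 * 0.188966 = 145.2 MPa


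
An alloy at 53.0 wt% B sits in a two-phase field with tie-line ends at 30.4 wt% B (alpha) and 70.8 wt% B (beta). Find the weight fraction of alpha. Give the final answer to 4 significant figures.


f_alpha = (C_beta - C0) / (C_beta - C_alpha)
f_alpha = (70.8 - 53.0) / (70.8 - 30.4)
f_alpha = 0.4406


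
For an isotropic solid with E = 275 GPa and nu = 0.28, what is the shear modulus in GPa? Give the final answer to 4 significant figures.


G = E / (2*(1+nu))
G = 275 / (2*(1+0.28))
G = 107.4 GPa
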